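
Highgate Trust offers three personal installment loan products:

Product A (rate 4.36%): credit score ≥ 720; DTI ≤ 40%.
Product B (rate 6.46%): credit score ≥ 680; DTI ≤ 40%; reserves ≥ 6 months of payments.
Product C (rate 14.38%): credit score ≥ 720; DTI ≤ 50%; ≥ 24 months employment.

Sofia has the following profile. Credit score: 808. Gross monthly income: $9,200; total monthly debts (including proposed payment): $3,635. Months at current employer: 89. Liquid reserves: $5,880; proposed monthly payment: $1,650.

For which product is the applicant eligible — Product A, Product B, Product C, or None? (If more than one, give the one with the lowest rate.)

DTI = 3,635/9,200 = 39.5%.
Reserves = 5,880/1,650 = 3.6 months.
Product A: score 808 ≥ 720; DTI 39.5% ≤ 40% → qualifies.
Product B: score 808 ≥ 680; DTI 39.5% ≤ 40%; reserves 3.6 < 6 mo → does not qualify.
Product C: score 808 ≥ 720; DTI 39.5% ≤ 50%; employment 89 ≥ 24 mo → qualifies.
Qualifying: Product A, Product C. Lowest rate is 4.36% → Product A.

Product A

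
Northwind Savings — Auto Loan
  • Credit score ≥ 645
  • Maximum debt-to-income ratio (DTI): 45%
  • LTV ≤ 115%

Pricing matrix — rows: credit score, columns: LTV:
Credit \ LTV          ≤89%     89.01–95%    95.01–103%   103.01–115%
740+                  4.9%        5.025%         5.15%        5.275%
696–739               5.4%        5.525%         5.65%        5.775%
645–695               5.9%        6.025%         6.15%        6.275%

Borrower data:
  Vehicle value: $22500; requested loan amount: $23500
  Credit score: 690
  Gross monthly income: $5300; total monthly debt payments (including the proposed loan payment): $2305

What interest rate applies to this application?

6.275%

Credit score 690 ≥ 645; DTI = 2,305/5,300 = 43.5% ≤ 45%
LTV: 23,500 ÷ 22,500 = 104.4%, within 115% cap
Credit 690 → row 645–695; LTV 104.4% → column 103.01–115%. Grid cell → 6.275%.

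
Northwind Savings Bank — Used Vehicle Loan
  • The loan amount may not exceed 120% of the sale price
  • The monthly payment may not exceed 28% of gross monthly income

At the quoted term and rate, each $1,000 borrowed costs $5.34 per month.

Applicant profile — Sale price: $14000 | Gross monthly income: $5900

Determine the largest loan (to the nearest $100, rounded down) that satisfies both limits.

$16,800

Payment cap: 28% × $5,900 = $1,652/month.
At $5.34 per $1,000, that supports 1,652/5.34 × 1,000 ≈ $309,363 → $309,300.
LTV cap: 120% × $14,000 = $16,800 → $16,800.
Binding constraint: loan-to-value.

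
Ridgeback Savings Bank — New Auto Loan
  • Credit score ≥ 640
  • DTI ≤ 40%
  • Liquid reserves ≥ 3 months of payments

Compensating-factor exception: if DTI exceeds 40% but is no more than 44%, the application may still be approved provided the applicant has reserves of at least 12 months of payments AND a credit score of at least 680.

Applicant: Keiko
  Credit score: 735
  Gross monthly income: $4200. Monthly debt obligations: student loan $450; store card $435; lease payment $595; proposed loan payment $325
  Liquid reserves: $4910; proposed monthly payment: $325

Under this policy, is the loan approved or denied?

Approved

Credit score 735 ≥ 640 (meets base)
Total debts = (450 + 435 + 595 + 325) = 1,805. DTI = 1,805/4,200 = 43% > 40% — standard DTI limit exceeded.
Liquid reserves cover 4,910/325 = 15.1 months — ≥ 3 required
DTI 43% is within the 40%–44% exception band; checking compensating factors.
Reserves 15.1 ≥ 12 months; credit score 735 ≥ 680.
Both compensating conditions met → exception applies.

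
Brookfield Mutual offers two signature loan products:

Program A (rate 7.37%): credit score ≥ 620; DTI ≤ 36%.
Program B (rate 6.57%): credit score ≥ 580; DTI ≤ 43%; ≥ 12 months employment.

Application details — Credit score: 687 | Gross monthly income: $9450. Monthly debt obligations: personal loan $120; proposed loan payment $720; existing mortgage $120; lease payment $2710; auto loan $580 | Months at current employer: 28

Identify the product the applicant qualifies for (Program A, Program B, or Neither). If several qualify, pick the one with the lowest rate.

Neither

Total debts = (120 + 720 + 120 + 2,710 + 580) = 4,250; DTI = 4,250/9,450 = 45%.
Program A: score 687 ≥ 620; DTI 45% > 36% → does not qualify.
Program B: score 687 ≥ 580; DTI 45% > 43%; employment 28 ≥ 12 mo → does not qualify.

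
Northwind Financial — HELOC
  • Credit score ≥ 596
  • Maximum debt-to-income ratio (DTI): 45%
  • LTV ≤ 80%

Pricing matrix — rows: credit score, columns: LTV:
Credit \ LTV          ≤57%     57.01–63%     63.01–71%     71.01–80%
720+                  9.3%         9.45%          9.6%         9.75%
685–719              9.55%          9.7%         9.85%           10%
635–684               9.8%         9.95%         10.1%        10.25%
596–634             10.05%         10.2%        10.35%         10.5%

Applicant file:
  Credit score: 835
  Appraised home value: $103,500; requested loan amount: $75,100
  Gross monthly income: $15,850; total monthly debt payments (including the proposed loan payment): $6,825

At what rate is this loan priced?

Credit score 835 ≥ 596; DTI: 6,825 ÷ 15,850 = 43.1%, within the 45% cap
Loan-to-value = 75,100/103,500 = 72.6% — pass (80% max)
Credit 835 → row 720+; LTV 72.6% → column 71.01–80%. Grid cell → 9.75%.

9.75%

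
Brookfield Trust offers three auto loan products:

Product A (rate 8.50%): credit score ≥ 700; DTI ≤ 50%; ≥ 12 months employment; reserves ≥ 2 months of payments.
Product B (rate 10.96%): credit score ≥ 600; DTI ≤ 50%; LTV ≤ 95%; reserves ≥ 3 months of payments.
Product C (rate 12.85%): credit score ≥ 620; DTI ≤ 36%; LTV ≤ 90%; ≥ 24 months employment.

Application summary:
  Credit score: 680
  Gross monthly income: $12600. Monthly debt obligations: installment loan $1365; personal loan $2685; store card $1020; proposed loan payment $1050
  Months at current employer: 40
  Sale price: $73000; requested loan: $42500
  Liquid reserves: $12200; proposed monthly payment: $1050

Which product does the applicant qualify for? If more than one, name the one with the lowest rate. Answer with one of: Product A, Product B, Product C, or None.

Product B

Total debts = (1,365 + 2,685 + 1,020 + 1,050) = 6,120; DTI = 6,120/12,600 = 48.6%.
LTV = 42,500/73,000 = 58.2%.
Reserves = 12,200/1,050 = 11.6 months.
Product A: score 680 < 700; DTI 48.6% ≤ 50%; employment 40 ≥ 12 mo; reserves 11.6 ≥ 2 mo → does not qualify.
Product B: score 680 ≥ 600; DTI 48.6% ≤ 50%; LTV 58.2% ≤ 95%; reserves 11.6 ≥ 3 mo → qualifies.
Product C: score 680 ≥ 620; DTI 48.6% > 36%; LTV 58.2% ≤ 90%; employment 40 ≥ 24 mo → does not qualify.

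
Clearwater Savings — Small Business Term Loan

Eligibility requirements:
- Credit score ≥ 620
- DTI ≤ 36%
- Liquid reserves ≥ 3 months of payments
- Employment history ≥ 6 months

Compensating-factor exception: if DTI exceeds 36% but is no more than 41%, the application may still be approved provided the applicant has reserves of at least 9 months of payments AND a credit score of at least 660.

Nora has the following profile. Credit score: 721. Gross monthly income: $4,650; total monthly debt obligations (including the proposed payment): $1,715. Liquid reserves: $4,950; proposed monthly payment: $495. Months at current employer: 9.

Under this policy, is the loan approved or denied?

Credit score 721 ≥ 620 (meets base)
DTI = 1,715/4,650 = 36.9% > 36% — standard DTI limit exceeded.
Reserves = 4,950/495 = 10.0 months ≥ 3
Employment 9 ≥ 6 months
DTI 36.9% is within the 36%–41% exception band; checking compensating factors.
Override check — reserves: 10.0 mo (ok); score: 721 (ok).
Both compensating conditions met → exception applies.

Approved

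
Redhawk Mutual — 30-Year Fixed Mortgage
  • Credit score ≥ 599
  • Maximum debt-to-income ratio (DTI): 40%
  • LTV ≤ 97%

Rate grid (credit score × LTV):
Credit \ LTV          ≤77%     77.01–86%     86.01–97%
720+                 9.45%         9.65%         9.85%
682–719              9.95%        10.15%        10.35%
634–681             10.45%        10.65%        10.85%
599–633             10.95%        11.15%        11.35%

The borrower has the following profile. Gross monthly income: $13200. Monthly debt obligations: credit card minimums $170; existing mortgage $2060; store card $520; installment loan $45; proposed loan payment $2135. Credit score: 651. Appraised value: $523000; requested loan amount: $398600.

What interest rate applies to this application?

10.45%

Credit score 651 ≥ 599; Total monthly debts = (170 + 2,060 + 520 + 45 + 2,135) = 4,930. DTI: 4,930 ÷ 13,200 = 37.3%, within the 40% cap
LTV = 398,600/523,000 = 76.2% ≤ 97%
Credit 651 → row 634–681; LTV 76.2% → column ≤77%. Grid cell → 10.45%.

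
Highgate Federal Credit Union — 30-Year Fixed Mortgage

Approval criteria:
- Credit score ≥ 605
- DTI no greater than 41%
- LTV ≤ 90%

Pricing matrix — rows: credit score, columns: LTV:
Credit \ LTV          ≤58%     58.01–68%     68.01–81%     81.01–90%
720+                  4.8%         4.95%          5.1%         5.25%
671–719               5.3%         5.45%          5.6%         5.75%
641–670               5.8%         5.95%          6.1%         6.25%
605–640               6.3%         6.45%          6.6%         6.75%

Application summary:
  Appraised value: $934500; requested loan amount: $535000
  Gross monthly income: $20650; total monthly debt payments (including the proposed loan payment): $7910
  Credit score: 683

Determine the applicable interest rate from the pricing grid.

Credit score 683 ≥ 605; DTI = 7,910/20,650 = 38.3% ≤ 41%
LTV = 535,000/934,500 = 57.2% ≤ 90%
Score 683 is in the 671–719 band; LTV 57.2% is in the ≤58% band → 5.3%.

5.3%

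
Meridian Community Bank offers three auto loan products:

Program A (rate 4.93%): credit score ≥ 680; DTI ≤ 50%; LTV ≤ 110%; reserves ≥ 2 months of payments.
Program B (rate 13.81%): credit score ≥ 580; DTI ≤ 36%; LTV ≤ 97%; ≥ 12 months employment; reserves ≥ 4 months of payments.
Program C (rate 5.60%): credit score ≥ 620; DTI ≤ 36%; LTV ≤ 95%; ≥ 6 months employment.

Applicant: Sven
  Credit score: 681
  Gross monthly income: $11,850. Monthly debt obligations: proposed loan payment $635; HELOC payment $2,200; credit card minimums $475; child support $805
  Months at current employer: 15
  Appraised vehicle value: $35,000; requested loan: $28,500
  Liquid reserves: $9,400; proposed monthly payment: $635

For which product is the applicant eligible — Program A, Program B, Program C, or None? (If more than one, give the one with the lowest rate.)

Program A

Total debts = (635 + 2,200 + 475 + 805) = 4,115; DTI = 4,115/11,850 = 34.7%.
LTV = 28,500/35,000 = 81.4%.
Reserves = 9,400/635 = 14.8 months.
Program A: score 681 ≥ 680; DTI 34.7% ≤ 50%; LTV 81.4% ≤ 110%; reserves 14.8 ≥ 2 mo → qualifies.
Program B: score 681 ≥ 580; DTI 34.7% ≤ 36%; LTV 81.4% ≤ 97%; employment 15 ≥ 12 mo; reserves 14.8 ≥ 4 mo → qualifies.
Program C: score 681 ≥ 620; DTI 34.7% ≤ 36%; LTV 81.4% ≤ 95%; employment 15 ≥ 6 mo → qualifies.
Qualifying: Program A, Program B, Program C. Lowest rate is 4.93% → Program A.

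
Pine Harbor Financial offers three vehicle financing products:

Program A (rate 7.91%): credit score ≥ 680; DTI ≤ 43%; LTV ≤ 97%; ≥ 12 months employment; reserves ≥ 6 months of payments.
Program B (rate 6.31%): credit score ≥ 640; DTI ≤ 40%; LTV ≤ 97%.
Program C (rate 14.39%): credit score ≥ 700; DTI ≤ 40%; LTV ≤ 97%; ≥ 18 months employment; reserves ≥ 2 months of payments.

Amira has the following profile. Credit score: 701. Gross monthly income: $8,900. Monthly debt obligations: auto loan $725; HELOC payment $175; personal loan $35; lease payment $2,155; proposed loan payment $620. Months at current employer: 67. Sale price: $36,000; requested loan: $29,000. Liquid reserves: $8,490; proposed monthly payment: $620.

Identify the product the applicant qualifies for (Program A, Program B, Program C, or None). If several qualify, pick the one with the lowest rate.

Total debts = (725 + 175 + 35 + 2,155 + 620) = 3,710; DTI = 3,710/8,900 = 41.7%.
LTV = 29,000/36,000 = 80.6%.
Reserves = 8,490/620 = 13.7 months.
Program A: score 701 ≥ 680; DTI 41.7% ≤ 43%; LTV 80.6% ≤ 97%; employment 67 ≥ 12 mo; reserves 13.7 ≥ 6 mo → qualifies.
Program B: score 701 ≥ 640; DTI 41.7% > 40%; LTV 80.6% ≤ 97% → does not qualify.
Program C: score 701 ≥ 700; DTI 41.7% > 40%; LTV 80.6% ≤ 97%; employment 67 ≥ 18 mo; reserves 13.7 ≥ 2 mo → does not qualify.

Program A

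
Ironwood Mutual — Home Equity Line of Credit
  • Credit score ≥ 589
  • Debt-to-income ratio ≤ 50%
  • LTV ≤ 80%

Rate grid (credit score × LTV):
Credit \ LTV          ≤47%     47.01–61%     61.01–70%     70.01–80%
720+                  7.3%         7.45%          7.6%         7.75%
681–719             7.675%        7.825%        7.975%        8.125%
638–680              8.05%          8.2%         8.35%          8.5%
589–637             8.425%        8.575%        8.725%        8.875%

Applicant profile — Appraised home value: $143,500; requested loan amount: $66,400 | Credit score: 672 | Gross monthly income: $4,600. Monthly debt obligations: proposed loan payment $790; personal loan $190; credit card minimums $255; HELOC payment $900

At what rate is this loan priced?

8.05%

Credit score 672 ≥ 589; Total monthly debts = (790 + 190 + 255 + 900) = 2,135. DTI: 2,135 ÷ 4,600 = 46.4%, within the 50% cap
Loan-to-value = 66,400/143,500 = 46.3% — pass (80% max)
Credit 672 → row 638–680; LTV 46.3% → column ≤47%. Grid cell → 8.05%.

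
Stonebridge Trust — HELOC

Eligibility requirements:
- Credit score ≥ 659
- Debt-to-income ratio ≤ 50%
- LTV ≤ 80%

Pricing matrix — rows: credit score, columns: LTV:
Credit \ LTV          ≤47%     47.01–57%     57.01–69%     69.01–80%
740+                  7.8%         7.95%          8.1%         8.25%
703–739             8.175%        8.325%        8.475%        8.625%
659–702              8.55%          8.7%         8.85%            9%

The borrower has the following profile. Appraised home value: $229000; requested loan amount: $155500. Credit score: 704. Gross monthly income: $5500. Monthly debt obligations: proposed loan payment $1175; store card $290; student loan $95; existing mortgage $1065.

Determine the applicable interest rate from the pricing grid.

8.475%

Credit score 704 ≥ 659; Total monthly debts = (1,175 + 290 + 95 + 1,065) = 2,625. Debt-to-income = 2,625/5,500 = 47.7% — meets 50% limit
Loan-to-value = 155,500/229,000 = 67.9% — pass (80% max)
Row: 704 falls in 703–739. Column: 67.9% falls in 57.01–69%. Rate = 8.475%.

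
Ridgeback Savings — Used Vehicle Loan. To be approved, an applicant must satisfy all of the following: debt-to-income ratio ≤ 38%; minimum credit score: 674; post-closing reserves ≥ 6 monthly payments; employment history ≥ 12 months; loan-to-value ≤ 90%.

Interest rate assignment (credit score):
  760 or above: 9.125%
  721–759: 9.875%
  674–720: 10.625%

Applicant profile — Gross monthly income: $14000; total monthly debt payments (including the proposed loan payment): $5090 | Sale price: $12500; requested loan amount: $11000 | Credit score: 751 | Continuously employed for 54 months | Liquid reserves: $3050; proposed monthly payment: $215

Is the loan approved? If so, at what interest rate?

Credit score 751 ≥ 674 (meets minimum)
Employment 54 ≥ 12 months
Debt-to-income = 5,090/14,000 = 36.4% — meets 38% limit
Reserves = 3,050/215 = 14.2 months ≥ 6
LTV = 11,000/12,500 = 88% ≤ 90%
All requirements met. Score 751 falls in the 721–759 tier → 9.875%.

Approved at 9.875%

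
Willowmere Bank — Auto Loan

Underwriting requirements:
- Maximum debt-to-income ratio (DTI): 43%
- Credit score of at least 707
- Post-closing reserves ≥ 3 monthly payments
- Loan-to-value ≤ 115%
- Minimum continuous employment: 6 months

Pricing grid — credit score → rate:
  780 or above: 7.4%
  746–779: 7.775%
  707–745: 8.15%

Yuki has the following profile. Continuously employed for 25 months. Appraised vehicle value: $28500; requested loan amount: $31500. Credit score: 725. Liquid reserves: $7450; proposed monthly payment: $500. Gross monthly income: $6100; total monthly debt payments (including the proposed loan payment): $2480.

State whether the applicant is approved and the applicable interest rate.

Credit score 725 ≥ 707 (meets minimum)
Employment 25 ≥ 6 months
Liquid reserves cover 7,450/500 = 14.9 months — ≥ 3 required
LTV = 31,500/28,500 = 110.5% ≤ 115%
DTI = 2,480/6,100 = 40.7% ≤ 43%
All requirements met. Score 725 falls in the 707–745 tier → 8.15%.

Approved at 8.15%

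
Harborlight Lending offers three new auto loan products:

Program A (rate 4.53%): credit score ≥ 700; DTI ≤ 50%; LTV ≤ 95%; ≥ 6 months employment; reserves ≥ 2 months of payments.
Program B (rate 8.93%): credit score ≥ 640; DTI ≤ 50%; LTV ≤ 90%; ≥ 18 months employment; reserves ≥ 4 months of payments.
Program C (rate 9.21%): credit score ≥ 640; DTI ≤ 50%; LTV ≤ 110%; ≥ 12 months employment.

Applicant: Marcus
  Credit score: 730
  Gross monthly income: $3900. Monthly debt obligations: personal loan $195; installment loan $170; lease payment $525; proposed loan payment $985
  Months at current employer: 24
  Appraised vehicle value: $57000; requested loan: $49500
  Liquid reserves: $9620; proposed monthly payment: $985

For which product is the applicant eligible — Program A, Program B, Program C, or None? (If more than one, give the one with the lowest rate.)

Total debts = (195 + 170 + 525 + 985) = 1,875; DTI = 1,875/3,900 = 48.1%.
LTV = 49,500/57,000 = 86.8%.
Reserves = 9,620/985 = 9.8 months.
Program A: score 730 ≥ 700; DTI 48.1% ≤ 50%; LTV 86.8% ≤ 95%; employment 24 ≥ 6 mo; reserves 9.8 ≥ 2 mo → qualifies.
Program B: score 730 ≥ 640; DTI 48.1% ≤ 50%; LTV 86.8% ≤ 90%; employment 24 ≥ 18 mo; reserves 9.8 ≥ 4 mo → qualifies.
Program C: score 730 ≥ 640; DTI 48.1% ≤ 50%; LTV 86.8% ≤ 110%; employment 24 ≥ 12 mo → qualifies.
Qualifying: Program A, Program B, Program C. Lowest rate is 4.53% → Program A.

Program A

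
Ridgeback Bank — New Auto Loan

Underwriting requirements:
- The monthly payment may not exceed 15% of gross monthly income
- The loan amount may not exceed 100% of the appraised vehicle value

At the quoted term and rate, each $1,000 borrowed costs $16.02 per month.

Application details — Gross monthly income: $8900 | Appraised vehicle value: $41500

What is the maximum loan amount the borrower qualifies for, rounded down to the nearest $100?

Payment cap: 15% × $8,900 = $1,335/month.
At $16.02 per $1,000, that supports 1,335/16.02 × 1,000 ≈ $83,333 → $83,300.
LTV cap: 100% × $41,500 = $41,500 → $41,500.
Binding constraint: loan-to-value.

$41,500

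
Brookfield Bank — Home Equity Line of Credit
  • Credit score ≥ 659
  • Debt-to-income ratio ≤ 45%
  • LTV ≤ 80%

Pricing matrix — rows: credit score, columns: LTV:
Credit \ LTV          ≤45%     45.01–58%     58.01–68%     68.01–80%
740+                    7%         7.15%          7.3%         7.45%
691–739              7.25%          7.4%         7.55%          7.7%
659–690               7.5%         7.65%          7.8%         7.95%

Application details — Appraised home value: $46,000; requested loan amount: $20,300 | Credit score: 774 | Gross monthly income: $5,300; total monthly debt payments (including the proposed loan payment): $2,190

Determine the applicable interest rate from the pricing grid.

Credit score 774 ≥ 659; DTI = 2,190/5,300 = 41.3% ≤ 45%
LTV = 20,300/46,000 = 44.1% ≤ 80%
Row: 774 falls in 740+. Column: 44.1% falls in ≤45%. Rate = 7%.

7%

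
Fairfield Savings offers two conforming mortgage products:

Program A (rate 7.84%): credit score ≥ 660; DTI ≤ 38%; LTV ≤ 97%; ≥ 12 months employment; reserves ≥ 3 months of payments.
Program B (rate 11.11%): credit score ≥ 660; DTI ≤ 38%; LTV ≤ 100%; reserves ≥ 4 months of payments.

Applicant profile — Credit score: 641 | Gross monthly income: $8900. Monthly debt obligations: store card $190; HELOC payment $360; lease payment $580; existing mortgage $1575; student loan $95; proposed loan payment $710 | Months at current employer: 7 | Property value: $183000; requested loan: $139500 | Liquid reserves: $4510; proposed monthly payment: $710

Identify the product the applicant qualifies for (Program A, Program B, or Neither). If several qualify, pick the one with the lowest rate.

Total debts = (190 + 360 + 580 + 1,575 + 95 + 710) = 3,510; DTI = 3,510/8,900 = 39.4%.
LTV = 139,500/183,000 = 76.2%.
Reserves = 4,510/710 = 6.4 months.
Program A: score 641 < 660; DTI 39.4% > 38%; LTV 76.2% ≤ 97%; employment 7 < 12 mo; reserves 6.4 ≥ 3 mo → does not qualify.
Program B: score 641 < 660; DTI 39.4% > 38%; LTV 76.2% ≤ 100%; reserves 6.4 ≥ 4 mo → does not qualify.

Neither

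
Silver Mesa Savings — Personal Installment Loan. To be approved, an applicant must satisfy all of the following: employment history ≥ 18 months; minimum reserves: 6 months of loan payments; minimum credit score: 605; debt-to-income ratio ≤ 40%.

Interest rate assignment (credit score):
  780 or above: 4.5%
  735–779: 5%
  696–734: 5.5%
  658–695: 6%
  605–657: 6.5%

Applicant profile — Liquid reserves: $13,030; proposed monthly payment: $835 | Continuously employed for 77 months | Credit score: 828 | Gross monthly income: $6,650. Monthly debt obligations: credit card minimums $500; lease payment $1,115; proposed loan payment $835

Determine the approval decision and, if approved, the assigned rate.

Approved at 4.5%

Credit score 828 ≥ 605 (meets minimum)
Reserves = 13,030/835 = 15.6 months ≥ 6
Employment 77 ≥ 18 months
Total monthly debts = (500 + 1,115 + 835) = 2,450. Debt-to-income = 2,450/6,650 = 36.8% — meets 40% limit
All requirements met. Score 828 falls in the 780 or above tier → 4.5%.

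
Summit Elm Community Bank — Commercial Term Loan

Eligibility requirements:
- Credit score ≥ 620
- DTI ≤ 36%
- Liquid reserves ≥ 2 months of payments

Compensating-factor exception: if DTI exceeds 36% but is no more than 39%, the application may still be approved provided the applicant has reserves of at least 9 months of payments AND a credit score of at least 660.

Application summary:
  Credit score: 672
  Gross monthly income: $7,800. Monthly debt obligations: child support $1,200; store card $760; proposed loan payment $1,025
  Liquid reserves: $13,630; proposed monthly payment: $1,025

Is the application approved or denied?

Credit score 672 ≥ 620 (meets base)
Total debts = (1,200 + 760 + 1,025) = 2,985. DTI: 2,985 ÷ 7,800 = 38.3%, over the 36% base limit.
Reserves = 13,630/1,025 = 13.3 months ≥ 2
DTI 38.3% is within the 36%–39% exception band; checking compensating factors.
Reserves 13.3 ≥ 9 months; credit score 672 ≥ 660.
Both compensating conditions met → exception applies.

Approved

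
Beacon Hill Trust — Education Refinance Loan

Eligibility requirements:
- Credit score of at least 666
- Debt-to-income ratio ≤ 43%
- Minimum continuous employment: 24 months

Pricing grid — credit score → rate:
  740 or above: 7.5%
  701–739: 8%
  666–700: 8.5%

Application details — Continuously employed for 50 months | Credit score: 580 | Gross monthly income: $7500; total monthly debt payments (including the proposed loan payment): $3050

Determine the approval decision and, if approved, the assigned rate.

Denied

Credit score 580 < 666 (below minimum)
DTI: 3,050 ÷ 7,500 = 40.7%, within the 43% cap
Employment 50 ≥ 24 months
Not all requirements met → denied.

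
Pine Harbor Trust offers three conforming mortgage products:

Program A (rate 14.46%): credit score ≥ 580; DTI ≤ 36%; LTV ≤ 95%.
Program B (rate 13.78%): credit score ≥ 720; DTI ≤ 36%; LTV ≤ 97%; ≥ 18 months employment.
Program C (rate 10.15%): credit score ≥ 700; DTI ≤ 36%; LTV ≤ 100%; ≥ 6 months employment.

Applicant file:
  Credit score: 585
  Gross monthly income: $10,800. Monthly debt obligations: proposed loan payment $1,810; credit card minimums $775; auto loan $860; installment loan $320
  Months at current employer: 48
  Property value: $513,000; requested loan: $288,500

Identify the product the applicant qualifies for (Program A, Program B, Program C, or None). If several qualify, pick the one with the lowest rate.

Total debts = (1,810 + 775 + 860 + 320) = 3,765; DTI = 3,765/10,800 = 34.9%.
LTV = 288,500/513,000 = 56.2%.
Program A: score 585 ≥ 580; DTI 34.9% ≤ 36%; LTV 56.2% ≤ 95% → qualifies.
Program B: score 585 < 720; DTI 34.9% ≤ 36%; LTV 56.2% ≤ 97%; employment 48 ≥ 18 mo → does not qualify.
Program C: score 585 < 700; DTI 34.9% ≤ 36%; LTV 56.2% ≤ 100%; employment 48 ≥ 6 mo → does not qualify.

Program A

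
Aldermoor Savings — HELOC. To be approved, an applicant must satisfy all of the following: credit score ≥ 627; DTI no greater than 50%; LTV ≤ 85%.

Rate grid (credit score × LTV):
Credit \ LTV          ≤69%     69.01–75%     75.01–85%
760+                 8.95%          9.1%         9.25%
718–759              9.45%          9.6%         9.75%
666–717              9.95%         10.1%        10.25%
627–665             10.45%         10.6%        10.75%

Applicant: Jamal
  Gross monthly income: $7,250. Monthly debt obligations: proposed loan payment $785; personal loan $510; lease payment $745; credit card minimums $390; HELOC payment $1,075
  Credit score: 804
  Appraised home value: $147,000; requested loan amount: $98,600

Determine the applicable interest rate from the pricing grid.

Credit score 804 ≥ 627; Total monthly debts = (785 + 510 + 745 + 390 + 1,075) = 3,505. DTI = 3,505/7,250 = 48.3% ≤ 50%
LTV = 98,600/147,000 = 67.1% ≤ 85%
Credit 804 → row 760+; LTV 67.1% → column ≤69%. Grid cell → 8.95%.

8.95%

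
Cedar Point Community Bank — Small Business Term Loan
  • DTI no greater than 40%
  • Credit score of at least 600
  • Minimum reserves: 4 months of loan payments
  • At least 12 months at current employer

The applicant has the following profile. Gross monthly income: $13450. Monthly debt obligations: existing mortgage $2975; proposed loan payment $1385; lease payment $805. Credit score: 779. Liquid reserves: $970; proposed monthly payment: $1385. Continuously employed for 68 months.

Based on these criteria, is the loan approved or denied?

Denied

Total monthly debts = (2,975 + 1,385 + 805) = 5,165. DTI: 5,165 ÷ 13,450 = 38.4%, within the 40% cap
Credit score 779 ≥ 600 (meets)
Liquid reserves cover 970/1,385 = 0.7 months — < 4 required
Employment 68 ≥ 12 months
Fails on reserves.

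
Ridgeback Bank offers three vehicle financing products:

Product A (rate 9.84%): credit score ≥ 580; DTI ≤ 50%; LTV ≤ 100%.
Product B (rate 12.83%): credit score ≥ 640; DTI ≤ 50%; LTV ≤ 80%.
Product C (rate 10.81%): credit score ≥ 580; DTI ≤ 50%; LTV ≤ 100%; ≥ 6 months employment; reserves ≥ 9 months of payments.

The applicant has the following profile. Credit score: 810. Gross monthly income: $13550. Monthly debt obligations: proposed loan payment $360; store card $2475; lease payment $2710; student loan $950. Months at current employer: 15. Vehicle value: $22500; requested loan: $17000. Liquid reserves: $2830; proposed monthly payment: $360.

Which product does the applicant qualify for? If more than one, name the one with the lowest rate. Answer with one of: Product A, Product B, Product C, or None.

Total debts = (360 + 2,475 + 2,710 + 950) = 6,495; DTI = 6,495/13,550 = 47.9%.
LTV = 17,000/22,500 = 75.6%.
Reserves = 2,830/360 = 7.9 months.
Product A: score 810 ≥ 580; DTI 47.9% ≤ 50%; LTV 75.6% ≤ 100% → qualifies.
Product B: score 810 ≥ 640; DTI 47.9% ≤ 50%; LTV 75.6% ≤ 80% → qualifies.
Product C: score 810 ≥ 580; DTI 47.9% ≤ 50%; LTV 75.6% ≤ 100%; employment 15 ≥ 6 mo; reserves 7.9 < 9 mo → does not qualify.
Qualifying: Product A, Product B. Lowest rate is 9.84% → Product A.

Product A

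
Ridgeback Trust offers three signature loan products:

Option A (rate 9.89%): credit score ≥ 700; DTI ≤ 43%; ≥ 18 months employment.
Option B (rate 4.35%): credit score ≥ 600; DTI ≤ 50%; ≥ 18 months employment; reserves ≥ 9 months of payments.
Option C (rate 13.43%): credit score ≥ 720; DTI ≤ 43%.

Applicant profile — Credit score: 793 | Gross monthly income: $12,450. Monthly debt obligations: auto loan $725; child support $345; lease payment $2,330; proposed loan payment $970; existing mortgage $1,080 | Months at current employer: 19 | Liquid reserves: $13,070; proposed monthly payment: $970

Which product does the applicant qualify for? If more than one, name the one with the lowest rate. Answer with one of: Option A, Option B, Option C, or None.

Option B

Total debts = (725 + 345 + 2,330 + 970 + 1,080) = 5,450; DTI = 5,450/12,450 = 43.8%.
Reserves = 13,070/970 = 13.5 months.
Option A: score 793 ≥ 700; DTI 43.8% > 43%; employment 19 ≥ 18 mo → does not qualify.
Option B: score 793 ≥ 600; DTI 43.8% ≤ 50%; employment 19 ≥ 18 mo; reserves 13.5 ≥ 9 mo → qualifies.
Option C: score 793 ≥ 720; DTI 43.8% > 43% → does not qualify.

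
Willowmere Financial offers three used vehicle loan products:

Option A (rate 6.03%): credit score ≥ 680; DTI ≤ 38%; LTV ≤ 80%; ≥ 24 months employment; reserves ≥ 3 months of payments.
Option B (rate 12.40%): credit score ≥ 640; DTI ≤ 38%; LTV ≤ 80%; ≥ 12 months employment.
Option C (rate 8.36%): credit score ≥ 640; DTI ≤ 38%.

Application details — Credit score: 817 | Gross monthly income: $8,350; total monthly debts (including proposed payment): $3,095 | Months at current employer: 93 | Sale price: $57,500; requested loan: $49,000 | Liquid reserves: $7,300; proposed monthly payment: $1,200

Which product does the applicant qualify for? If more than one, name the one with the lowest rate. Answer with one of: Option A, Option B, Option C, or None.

DTI = 3,095/8,350 = 37.1%.
LTV = 49,000/57,500 = 85.2%.
Reserves = 7,300/1,200 = 6.1 months.
Option A: score 817 ≥ 680; DTI 37.1% ≤ 38%; LTV 85.2% > 80%; employment 93 ≥ 24 mo; reserves 6.1 ≥ 3 mo → does not qualify.
Option B: score 817 ≥ 640; DTI 37.1% ≤ 38%; LTV 85.2% > 80%; employment 93 ≥ 12 mo → does not qualify.
Option C: score 817 ≥ 640; DTI 37.1% ≤ 38% → qualifies.

Option C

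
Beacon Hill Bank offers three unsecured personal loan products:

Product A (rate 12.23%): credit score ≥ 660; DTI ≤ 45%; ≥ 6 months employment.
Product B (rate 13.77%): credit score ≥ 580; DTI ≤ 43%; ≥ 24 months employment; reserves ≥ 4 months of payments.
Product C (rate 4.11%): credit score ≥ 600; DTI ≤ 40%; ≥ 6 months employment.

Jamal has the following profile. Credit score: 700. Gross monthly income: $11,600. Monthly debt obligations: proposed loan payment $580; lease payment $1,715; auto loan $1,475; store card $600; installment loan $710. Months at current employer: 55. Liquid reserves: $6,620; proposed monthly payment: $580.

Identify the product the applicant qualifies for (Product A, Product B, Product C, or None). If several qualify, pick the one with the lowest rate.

Total debts = (580 + 1,715 + 1,475 + 600 + 710) = 5,080; DTI = 5,080/11,600 = 43.8%.
Reserves = 6,620/580 = 11.4 months.
Product A: score 700 ≥ 660; DTI 43.8% ≤ 45%; employment 55 ≥ 6 mo → qualifies.
Product B: score 700 ≥ 580; DTI 43.8% > 43%; employment 55 ≥ 24 mo; reserves 11.4 ≥ 4 mo → does not qualify.
Product C: score 700 ≥ 600; DTI 43.8% > 40%; employment 55 ≥ 6 mo → does not qualify.

Product A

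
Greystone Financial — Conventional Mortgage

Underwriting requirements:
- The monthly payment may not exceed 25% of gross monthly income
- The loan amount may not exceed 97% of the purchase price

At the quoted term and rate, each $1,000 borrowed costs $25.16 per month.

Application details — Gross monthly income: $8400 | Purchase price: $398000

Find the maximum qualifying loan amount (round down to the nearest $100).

Payment cap: 25% × $8,400 = $2,100/month.
At $25.16 per $1,000, that supports 2,100/25.16 × 1,000 ≈ $83,465 → $83,400.
LTV cap: 97% × $398,000 = $386,060 → $386,000.
Binding constraint: payment-to-income.

$83,400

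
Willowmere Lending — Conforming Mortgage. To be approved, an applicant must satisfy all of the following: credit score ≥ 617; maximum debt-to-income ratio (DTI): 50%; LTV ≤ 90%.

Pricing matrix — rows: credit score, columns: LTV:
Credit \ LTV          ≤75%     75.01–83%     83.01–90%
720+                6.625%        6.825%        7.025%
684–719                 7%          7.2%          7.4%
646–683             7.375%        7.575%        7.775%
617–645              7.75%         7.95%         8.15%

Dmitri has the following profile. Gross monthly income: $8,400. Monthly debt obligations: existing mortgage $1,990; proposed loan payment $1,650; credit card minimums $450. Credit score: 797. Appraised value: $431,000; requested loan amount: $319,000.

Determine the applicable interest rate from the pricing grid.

Credit score 797 ≥ 617; Total monthly debts = (1,990 + 1,650 + 450) = 4,090. DTI = 4,090/8,400 = 48.7% ≤ 50%
LTV: 319,000 ÷ 431,000 = 74%, within 90% cap
Row: 797 falls in 720+. Column: 74% falls in ≤75%. Rate = 6.625%.

6.625%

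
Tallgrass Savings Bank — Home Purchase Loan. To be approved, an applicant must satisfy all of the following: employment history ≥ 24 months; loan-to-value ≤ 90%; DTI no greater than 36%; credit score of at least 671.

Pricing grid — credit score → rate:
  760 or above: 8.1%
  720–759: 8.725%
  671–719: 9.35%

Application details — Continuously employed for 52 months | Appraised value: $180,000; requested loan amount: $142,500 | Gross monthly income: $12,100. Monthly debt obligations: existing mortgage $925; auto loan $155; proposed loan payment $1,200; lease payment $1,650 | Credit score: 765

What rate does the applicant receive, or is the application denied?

Approved at 8.1%

Credit score 765 ≥ 671 (meets minimum)
Total monthly debts = (925 + 155 + 1,200 + 1,650) = 3,930. DTI = 3,930/12,100 = 32.5% ≤ 36%
LTV = 142,500/180,000 = 79.2% ≤ 90%
Employment 52 ≥ 24 months
All requirements met. Score 765 falls in the 760 or above tier → 8.1%.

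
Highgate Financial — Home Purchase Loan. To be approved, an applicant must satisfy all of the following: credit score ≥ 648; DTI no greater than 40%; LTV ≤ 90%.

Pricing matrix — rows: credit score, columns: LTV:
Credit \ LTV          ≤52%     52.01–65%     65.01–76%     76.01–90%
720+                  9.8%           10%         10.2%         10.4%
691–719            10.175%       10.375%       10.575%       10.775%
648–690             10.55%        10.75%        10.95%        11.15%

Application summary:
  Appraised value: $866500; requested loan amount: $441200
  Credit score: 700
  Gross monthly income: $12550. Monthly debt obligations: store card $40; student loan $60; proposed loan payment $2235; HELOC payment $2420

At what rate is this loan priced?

10.175%

Credit score 700 ≥ 648; Total monthly debts = (40 + 60 + 2,235 + 2,420) = 4,755. Debt-to-income = 4,755/12,550 = 37.9% — meets 40% limit
LTV: 441,200 ÷ 866,500 = 50.9%, within 90% cap
Credit 700 → row 691–719; LTV 50.9% → column ≤52%. Grid cell → 10.175%.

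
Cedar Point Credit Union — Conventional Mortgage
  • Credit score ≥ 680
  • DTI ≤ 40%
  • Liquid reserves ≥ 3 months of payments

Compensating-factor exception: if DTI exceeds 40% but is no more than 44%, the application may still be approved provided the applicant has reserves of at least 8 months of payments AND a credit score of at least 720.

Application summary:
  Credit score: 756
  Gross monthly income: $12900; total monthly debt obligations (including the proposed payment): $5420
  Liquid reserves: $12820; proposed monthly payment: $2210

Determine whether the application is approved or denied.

Denied

Credit score 756 ≥ 680 (meets base)
DTI = 5,420/12,900 = 42% > 40% — standard DTI limit exceeded.
Liquid reserves cover 12,820/2,210 = 5.8 months — ≥ 3 required
42% falls in the override range (40%–44%), so the compensating-factor test applies.
Override check — reserves: 5.8 mo (short of 8); score: 756 (ok).
Override conditions not both satisfied; exception does not apply.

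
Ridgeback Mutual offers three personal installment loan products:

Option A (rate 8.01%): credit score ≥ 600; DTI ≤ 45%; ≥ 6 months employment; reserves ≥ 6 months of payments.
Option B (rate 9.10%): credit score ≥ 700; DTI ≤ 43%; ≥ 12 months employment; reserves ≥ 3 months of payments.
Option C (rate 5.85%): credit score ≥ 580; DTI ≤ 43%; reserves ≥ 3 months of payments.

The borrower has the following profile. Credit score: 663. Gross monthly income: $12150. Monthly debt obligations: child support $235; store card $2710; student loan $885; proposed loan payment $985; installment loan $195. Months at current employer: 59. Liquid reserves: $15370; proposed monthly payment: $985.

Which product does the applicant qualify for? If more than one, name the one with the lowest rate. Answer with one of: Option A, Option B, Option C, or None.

Option C

Total debts = (235 + 2,710 + 885 + 985 + 195) = 5,010; DTI = 5,010/12,150 = 41.2%.
Reserves = 15,370/985 = 15.6 months.
Option A: score 663 ≥ 600; DTI 41.2% ≤ 45%; employment 59 ≥ 6 mo; reserves 15.6 ≥ 6 mo → qualifies.
Option B: score 663 < 700; DTI 41.2% ≤ 43%; employment 59 ≥ 12 mo; reserves 15.6 ≥ 3 mo → does not qualify.
Option C: score 663 ≥ 580; DTI 41.2% ≤ 43%; reserves 15.6 ≥ 3 mo → qualifies.
Qualifying: Option A, Option C. Lowest rate is 5.85% → Option C.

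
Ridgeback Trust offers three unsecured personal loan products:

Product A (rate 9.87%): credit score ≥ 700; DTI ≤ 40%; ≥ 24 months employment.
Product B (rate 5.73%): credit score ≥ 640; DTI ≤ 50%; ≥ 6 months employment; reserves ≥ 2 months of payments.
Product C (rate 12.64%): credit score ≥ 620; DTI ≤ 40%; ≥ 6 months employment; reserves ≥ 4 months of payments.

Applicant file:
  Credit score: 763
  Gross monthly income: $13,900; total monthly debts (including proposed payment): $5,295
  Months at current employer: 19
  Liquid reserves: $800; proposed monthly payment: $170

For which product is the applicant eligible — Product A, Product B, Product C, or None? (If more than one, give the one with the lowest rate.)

Product B

DTI = 5,295/13,900 = 38.1%.
Reserves = 800/170 = 4.7 months.
Product A: score 763 ≥ 700; DTI 38.1% ≤ 40%; employment 19 < 24 mo → does not qualify.
Product B: score 763 ≥ 640; DTI 38.1% ≤ 50%; employment 19 ≥ 6 mo; reserves 4.7 ≥ 2 mo → qualifies.
Product C: score 763 ≥ 620; DTI 38.1% ≤ 40%; employment 19 ≥ 6 mo; reserves 4.7 ≥ 4 mo → qualifies.
Qualifying: Product B, Product C. Lowest rate is 5.73% → Product B.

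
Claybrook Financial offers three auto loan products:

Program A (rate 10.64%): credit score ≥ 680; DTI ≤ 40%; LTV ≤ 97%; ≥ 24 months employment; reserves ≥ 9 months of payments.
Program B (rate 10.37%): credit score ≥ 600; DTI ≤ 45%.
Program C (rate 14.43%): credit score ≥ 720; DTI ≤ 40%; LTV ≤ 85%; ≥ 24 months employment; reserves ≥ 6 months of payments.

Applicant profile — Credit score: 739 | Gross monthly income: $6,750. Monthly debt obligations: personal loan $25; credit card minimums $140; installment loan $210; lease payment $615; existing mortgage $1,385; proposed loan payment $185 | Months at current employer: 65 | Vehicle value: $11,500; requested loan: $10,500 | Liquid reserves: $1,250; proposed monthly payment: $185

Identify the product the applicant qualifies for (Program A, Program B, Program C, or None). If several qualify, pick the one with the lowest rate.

Program B

Total debts = (25 + 140 + 210 + 615 + 1,385 + 185) = 2,560; DTI = 2,560/6,750 = 37.9%.
LTV = 10,500/11,500 = 91.3%.
Reserves = 1,250/185 = 6.8 months.
Program A: score 739 ≥ 680; DTI 37.9% ≤ 40%; LTV 91.3% ≤ 97%; employment 65 ≥ 24 mo; reserves 6.8 < 9 mo → does not qualify.
Program B: score 739 ≥ 600; DTI 37.9% ≤ 45% → qualifies.
Program C: score 739 ≥ 720; DTI 37.9% ≤ 40%; LTV 91.3% > 85%; employment 65 ≥ 24 mo; reserves 6.8 ≥ 6 mo → does not qualify.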